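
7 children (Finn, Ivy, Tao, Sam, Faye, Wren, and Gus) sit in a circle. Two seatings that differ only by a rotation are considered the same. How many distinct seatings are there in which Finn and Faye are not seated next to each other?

All circular seatings of 7 people number (6)! = 720.
Seatings with Finn beside Faye: treat them as a block with 2 internal orders, giving 2 × (5)! = 240.
Subtracting, 720 − 240 = 480.

480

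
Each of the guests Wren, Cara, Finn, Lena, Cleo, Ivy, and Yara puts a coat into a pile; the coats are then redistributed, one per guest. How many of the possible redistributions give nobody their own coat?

1854

Count assignments avoiding every fixed point. For any j of the 7 guests fixed to their own coat, the other 7−j can be arranged in (7−j)! ways.
By inclusion–exclusion this is Σ_{j=0}^{7} (−1)^j C(7,j)·(7−j)!.
Computing: 5040 − 5040 + 2520 − 840 + 210 − 42 + 7 − 1 = 1854.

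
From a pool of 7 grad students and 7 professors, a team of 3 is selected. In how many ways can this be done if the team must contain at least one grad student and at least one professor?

294

Unrestricted: C(14,3) = 364 ways to pick any 3 of the 14.
Selections missing a whole group: no grad students → C(7,3) = 35; no professors → C(7,3) = 35.
Both groups omitted at once is impossible, so 364 − 70 = 294.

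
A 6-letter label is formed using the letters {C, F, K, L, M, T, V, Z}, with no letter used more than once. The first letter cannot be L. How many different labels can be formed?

17640

The first letter has 8−1 = 7 choices (anything except L).
The remaining 5 letters are filled from the other 7 symbols without repetition: 7 × 6 × 5 × 4 × 3 = 2520.
Total: 7 × 2520 = 17640.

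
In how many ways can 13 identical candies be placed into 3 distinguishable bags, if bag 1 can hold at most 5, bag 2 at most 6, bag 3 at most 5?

10

Without the upper bounds there are C(15,2) = 105 ways to split 13 among 3 bags.
Subtract solutions that violate a single cap (substitute x_i' = x_i − (cap_i+1)): x_1 ≥ 6 gives C(9,2) = 36; x_2 ≥ 7 gives C(8,2) = 28; x_3 ≥ 6 gives C(9,2) = 36. Together 100.
Add back pairs where two caps are both exceeded: 1 + 3 + 1 = 5.
By inclusion–exclusion the count is 105 − 100 + 5 = 10.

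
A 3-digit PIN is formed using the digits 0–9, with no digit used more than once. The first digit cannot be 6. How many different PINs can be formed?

648

The first digit has 10−1 = 9 choices (anything except 6).
The remaining 2 digits are filled from the other 9 symbols without repetition: 9 × 8 = 72.
Total: 9 × 72 = 648.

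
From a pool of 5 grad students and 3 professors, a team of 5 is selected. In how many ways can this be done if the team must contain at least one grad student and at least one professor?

Total 5-person selections from all 8: C(8,5) = 56.
Selections missing a whole group: no grad students → C(3,5) = 0; no professors → C(5,5) = 1.
Both groups omitted at once is impossible, so 56 − 1 = 55.

55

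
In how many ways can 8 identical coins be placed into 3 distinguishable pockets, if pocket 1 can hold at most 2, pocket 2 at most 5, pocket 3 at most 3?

Without the upper bounds there are C(10,2) = 45 ways to split 8 among 3 pockets.
Subtract solutions that violate a single cap (substitute x_i' = x_i − (cap_i+1)): x_1 ≥ 3 gives C(7,2) = 21; x_2 ≥ 6 gives C(4,2) = 6; x_3 ≥ 4 gives C(6,2) = 15. Together 42.
Add back pairs where two caps are both exceeded: 0 + 3 + 0 = 3.
By inclusion–exclusion the count is 45 − 42 + 3 = 6.

6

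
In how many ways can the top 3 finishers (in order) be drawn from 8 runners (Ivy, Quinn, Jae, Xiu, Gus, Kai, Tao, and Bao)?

This is an ordered selection of 3 from 8: P(8,3).
That gives 8 × 7 × 6 = 336.

336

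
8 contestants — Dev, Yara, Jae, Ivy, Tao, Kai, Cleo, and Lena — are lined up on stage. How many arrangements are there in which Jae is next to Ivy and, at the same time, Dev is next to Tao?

2880

Treat {Jae,Ivy} as one block (2 orders) and {Dev,Tao} as another (2 orders).
That leaves 6 units to arrange: 2 × 2 × 6! = 4 × 720 = 2880.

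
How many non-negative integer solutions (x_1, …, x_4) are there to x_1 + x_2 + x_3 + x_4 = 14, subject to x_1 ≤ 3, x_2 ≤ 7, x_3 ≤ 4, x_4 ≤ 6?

By stars and bars, unrestricted non-negative solutions to x_1+…+x_4 = 14 number C(14+3,3) = 680.
Subtract solutions that violate a single cap (substitute x_i' = x_i − (cap_i+1)): x_1 ≥ 4 gives C(13,3) = 286; x_2 ≥ 8 gives C(9,3) = 84; x_3 ≥ 5 gives C(12,3) = 220; x_4 ≥ 7 gives C(10,3) = 120. Together 710.
Add back pairs where two caps are both exceeded: 10 + 56 + 20 + 4 + 0 + 10 = 100.
By inclusion–exclusion the count is 680 − 710 + 100 = 70.

70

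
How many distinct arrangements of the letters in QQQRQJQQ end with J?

With the last slot taken by J, it remains to arrange the other 7 letters (QQQRQQQ).
Those 7 letters have Q appearing 6 times, giving (7)!/(6!) = 7.

7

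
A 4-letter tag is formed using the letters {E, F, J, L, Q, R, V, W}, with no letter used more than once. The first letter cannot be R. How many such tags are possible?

The first letter has 8−1 = 7 choices (anything except R).
The remaining 3 letters are filled from the other 7 symbols without repetition: 7 × 6 × 5 = 210.
Total: 7 × 210 = 1470.

1470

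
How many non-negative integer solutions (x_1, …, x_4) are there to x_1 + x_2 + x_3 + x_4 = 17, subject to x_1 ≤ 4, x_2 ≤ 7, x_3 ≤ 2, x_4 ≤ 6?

10

Ignoring the caps, the number of non-negative solutions to x_1+…+x_4 = 17 is C(20,3) = 1140.
Subtract solutions that violate a single cap (substitute x_i' = x_i − (cap_i+1)): x_1 ≥ 5 gives C(15,3) = 455; x_2 ≥ 8 gives C(12,3) = 220; x_3 ≥ 3 gives C(17,3) = 680; x_4 ≥ 7 gives C(13,3) = 286. Together 1641.
Add back pairs where two caps are both exceeded: 35 + 220 + 56 + 84 + 10 + 120 = 525.
Subtract triples: 4 + 0 + 10 + 0 = 14.
By inclusion–exclusion the count is 1140 − 1641 + 525 − 14 = 10.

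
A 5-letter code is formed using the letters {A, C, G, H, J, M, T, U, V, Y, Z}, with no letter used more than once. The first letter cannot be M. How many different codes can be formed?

50400

The first letter has 11−1 = 10 choices (anything except M).
The remaining 4 letters are filled from the other 10 symbols without repetition: 10 × 9 × 8 × 7 = 5040.
Total: 10 × 5040 = 50400.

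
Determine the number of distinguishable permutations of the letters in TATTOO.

60

The 6 letters of TATTOO have repeats: O appearing twice and T appearing 3 times.
Dividing 6! = 720 by 3!·2! = 12 for the repeated letters gives 60.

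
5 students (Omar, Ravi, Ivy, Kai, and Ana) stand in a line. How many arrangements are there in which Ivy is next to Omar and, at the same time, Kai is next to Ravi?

24

Treat {Ivy,Omar} as one block (2 orders) and {Kai,Ravi} as another (2 orders).
That leaves 3 units to arrange: 2 × 2 × 3! = 4 × 6 = 24.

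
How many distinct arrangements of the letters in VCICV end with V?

12

With the last slot taken by V, it remains to arrange the other 4 letters (CICV).
Those 4 letters have C appearing twice, giving (4)!/(2!) = 12.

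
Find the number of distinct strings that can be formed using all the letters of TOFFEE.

The 6 letters of TOFFEE have repeats: E appearing twice and F appearing twice.
So there are 6! / (2!·2!) = 180 distinguishable arrangements.

180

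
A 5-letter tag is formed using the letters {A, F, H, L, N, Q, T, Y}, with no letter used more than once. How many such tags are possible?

6720

With no repetition, fill the 5 letters in order: 8 choices, then 7, down to 4.
That product is 8 × 7 × 6 × 5 × 4 = 6720.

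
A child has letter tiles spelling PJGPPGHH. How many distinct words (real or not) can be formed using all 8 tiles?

1680

The 8 letters of PJGPPGHH have repeats: G appearing twice, H appearing twice, and P appearing 3 times.
So there are 8! / (3!·2!·2!) = 1680 distinguishable arrangements.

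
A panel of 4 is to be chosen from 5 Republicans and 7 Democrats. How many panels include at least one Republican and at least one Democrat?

455

With no constraint there are C(12,4) = 495 possible selections.
Selections missing a whole group: no Republicans → C(7,4) = 35; no Democrats → C(5,4) = 5.
Both groups omitted at once is impossible, so 495 − 40 = 455.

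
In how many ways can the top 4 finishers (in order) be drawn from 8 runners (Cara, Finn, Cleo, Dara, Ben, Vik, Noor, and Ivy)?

1680

There are 8 choices for 1st place, 7 for 2nd, and so on down to 5 for position 4.
That gives 8 × 7 × 6 × 5 = 1680.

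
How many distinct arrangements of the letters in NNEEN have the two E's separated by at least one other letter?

There are 5!/(3!·2!) = 10 arrangements of NNEEN in total.
If the two E's are adjacent, glue them into one block, leaving 4 items to arrange: (4)!/(3!) = 4 ways.
Hence 10 − 4 = 6.

6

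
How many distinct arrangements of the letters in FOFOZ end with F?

Fix F in the last position and arrange the remaining 4 letters.
Those 4 letters have O appearing twice, giving (4)!/(2!) = 12.

12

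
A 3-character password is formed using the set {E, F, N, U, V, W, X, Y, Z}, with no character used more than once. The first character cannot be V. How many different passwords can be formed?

448

The first character has 9−1 = 8 choices (anything except V).
The remaining 2 characters are filled from the other 8 symbols without repetition: 8 × 7 = 56.
Total: 8 × 56 = 448.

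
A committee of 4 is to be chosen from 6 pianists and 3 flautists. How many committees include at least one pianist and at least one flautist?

111

Unrestricted: C(9,4) = 126 ways to pick any 4 of the 9.
Subtract selections that omit an entire group: no pianists → C(3,4) = 0; no flautists → C(6,4) = 15.
Both groups omitted at once is impossible, so 126 − 15 = 111.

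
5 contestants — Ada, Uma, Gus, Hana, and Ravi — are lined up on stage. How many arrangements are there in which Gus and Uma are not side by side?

There are 5! = 120 arrangements in all. If Gus and Uma are adjacent, merging them into one block gives 2·(4)! = 48 arrangements.
Complementary counting: 120 − 48 = 72.

72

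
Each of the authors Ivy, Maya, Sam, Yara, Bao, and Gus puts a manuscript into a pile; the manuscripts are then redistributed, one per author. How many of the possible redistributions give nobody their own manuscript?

Let Aᵢ be the assignments in which author i gets their own manuscript. We want the size of the complement of A₁∪…∪A_6.
By inclusion–exclusion this is Σ_{j=0}^{6} (−1)^j C(6,j)·(6−j)!.
Computing: 720 − 720 + 360 − 120 + 30 − 6 + 1 = 265.

265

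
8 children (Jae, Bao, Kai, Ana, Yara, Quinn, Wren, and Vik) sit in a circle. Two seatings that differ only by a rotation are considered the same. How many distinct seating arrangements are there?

Seat Jae anywhere (absorbing the rotational symmetry), then permute the other 7: (7)! = 5040.

5040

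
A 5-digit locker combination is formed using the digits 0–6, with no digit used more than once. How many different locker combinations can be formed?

Choose and order 5 of the 7 symbols: the first digit has 7 options, the next 6, and so on down to 3.
That product is 7 × 6 × 5 × 4 × 3 = 2520.

2520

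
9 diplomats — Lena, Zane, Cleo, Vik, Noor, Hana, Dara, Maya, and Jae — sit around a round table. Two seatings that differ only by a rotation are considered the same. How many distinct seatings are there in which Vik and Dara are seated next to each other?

Treat {Vik, Dara} as one unit (2 internal orders) and seat the resulting 8 units around the table: (7)! circular arrangements.
So 2 × (7)! = 2 × 5040 = 10080.

10080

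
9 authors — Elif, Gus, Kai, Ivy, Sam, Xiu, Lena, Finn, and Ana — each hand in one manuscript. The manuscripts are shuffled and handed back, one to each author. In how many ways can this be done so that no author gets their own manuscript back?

Count assignments avoiding every fixed point. For any j of the 9 authors fixed to their own manuscript, the other 9−j can be arranged in (9−j)! ways.
By inclusion–exclusion this is Σ_{j=0}^{9} (−1)^j C(9,j)·(9−j)!.
Computing: 362880 − 362880 + 181440 − 60480 + 15120 − 3024 + 504 − 72 + 9 − 1 = 133496.

133496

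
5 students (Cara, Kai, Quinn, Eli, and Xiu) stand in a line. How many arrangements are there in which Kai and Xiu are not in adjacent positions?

72

Of the 5! = 120 arrangements, those with Kai and Xiu adjacent number 2 × 4! = 48 (treat the pair as a block with 2 internal orders).
So 120 − 48 = 72 arrangements keep them apart.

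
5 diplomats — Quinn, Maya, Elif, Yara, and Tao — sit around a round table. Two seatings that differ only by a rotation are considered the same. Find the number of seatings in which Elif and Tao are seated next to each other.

Treat {Elif, Tao} as one unit (2 internal orders) and seat the resulting 4 units around the table: (3)! circular arrangements.
So 2 × (3)! = 2 × 6 = 12.

12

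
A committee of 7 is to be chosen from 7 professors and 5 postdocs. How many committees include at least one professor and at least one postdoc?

791

With no constraint there are C(12,7) = 792 possible selections.
Subtract selections that omit an entire group: no professors → C(5,7) = 0; no postdocs → C(7,7) = 1.
Both groups omitted at once is impossible, so 792 − 1 = 791.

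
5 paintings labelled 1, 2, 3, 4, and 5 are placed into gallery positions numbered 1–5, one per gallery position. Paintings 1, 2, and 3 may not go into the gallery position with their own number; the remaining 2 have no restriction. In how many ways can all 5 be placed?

64

Let Aᵢ (for i ∈ {1, 2, 3}) be the placements that put painting i in its forbidden gallery position. Any j of these fix j positions, leaving (5−j)! ways to fill the rest, and there are C(3,j) ways to pick which j.
By inclusion–exclusion, the number of valid placements is Σ_{j=0}^{3} (−1)^j C(3,j)·(5−j)!.
Computing: 120 − 72 + 18 − 2 = 64.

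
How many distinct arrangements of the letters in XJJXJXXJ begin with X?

35

Fix X in the first position and arrange the remaining 7 letters.
Those 7 letters have J appearing 4 times and X appearing 3 times, giving (7)!/(4!·3!) = 35.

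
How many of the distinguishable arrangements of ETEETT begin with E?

Fix E in the first position and arrange the remaining 5 letters.
Those 5 letters have E appearing twice and T appearing 3 times, giving (5)!/(3!·2!) = 10.

10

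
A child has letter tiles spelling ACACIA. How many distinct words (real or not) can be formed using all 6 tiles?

Letter multiplicities in ACACIA: A×3, C×2, I×1.
So there are 6! / (3!·2!) = 60 distinguishable arrangements.

60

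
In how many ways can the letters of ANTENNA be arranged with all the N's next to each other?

60

Treat the 3 copies of N as a single block. The multiset to arrange is then {NNN, A, A, E, T}, 5 items in all.
That gives (5)!/(2!) = 60 arrangements.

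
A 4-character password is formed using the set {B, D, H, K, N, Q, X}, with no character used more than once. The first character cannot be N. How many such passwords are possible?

720

The first character has 7−1 = 6 choices (anything except N).
The remaining 3 characters are filled from the other 6 symbols without repetition: 6 × 5 × 4 = 120.
Total: 6 × 120 = 720.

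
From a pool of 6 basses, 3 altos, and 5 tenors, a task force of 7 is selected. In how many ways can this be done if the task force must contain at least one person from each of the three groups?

3058

Unrestricted: C(14,7) = 3432 ways to pick any 7 of the 14.
Selections missing a whole group: no basses → C(8,7) = 8; no altos → C(11,7) = 330; no tenors → C(9,7) = 36.
Add back selections omitting two groups (i.e. drawn from a single group): C(6,7) + C(3,7) + C(5,7) = 0.
By inclusion–exclusion: 3432 − 374 + 0 = 3058.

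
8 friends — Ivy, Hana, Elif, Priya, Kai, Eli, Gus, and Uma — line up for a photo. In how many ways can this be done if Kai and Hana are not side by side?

30240

There are 8! = 40320 arrangements in all. If Kai and Hana are adjacent, merging them into one block gives 2·(7)! = 10080 arrangements.
So 40320 − 10080 = 30240 arrangements keep them apart.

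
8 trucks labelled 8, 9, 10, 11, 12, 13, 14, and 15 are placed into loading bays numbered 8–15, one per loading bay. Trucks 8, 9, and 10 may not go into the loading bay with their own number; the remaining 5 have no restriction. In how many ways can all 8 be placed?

27240

Let Aᵢ (for i ∈ {8, 9, 10}) be the placements that put truck i in its forbidden loading bay. Any j of these fix j positions, leaving (8−j)! ways to fill the rest, and there are C(3,j) ways to pick which j.
By inclusion–exclusion, the number of valid placements is Σ_{j=0}^{3} (−1)^j C(3,j)·(8−j)!.
Computing: 40320 − 15120 + 2160 − 120 = 27240.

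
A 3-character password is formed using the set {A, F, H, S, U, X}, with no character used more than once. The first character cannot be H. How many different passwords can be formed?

100

The first character has 6−1 = 5 choices (anything except H).
The remaining 2 characters are filled from the other 5 symbols without repetition: 5 × 4 = 20.
Total: 5 × 20 = 100.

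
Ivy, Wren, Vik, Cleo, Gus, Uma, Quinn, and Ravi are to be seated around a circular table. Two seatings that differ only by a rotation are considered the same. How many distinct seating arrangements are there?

5040

Seat Ivy anywhere (absorbing the rotational symmetry), then permute the other 7: (7)! = 5040.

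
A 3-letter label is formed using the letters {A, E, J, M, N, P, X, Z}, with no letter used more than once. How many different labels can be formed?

336

With no repetition, fill the 3 letters in order: 8 choices, then 7, down to 6.
8 × 7 × 6 = 336.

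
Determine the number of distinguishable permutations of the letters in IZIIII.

IZIIII has 6 letters with I appearing 5 times.
The number of distinct arrangements is 6!/(5!) = 720/120 = 6.

6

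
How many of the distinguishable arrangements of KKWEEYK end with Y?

60

Fix Y in the last position and arrange the remaining 6 letters.
Those 6 letters have E appearing twice and K appearing 3 times, giving (6)!/(3!·2!) = 60.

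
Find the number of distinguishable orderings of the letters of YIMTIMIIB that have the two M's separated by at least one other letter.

5880

There are 9!/(4!·2!) = 7560 arrangements of YIMTIMIIB in total.
If the two M's are adjacent, glue them into one block, leaving 8 items to arrange: (8)!/(4!) = 1680 ways.
Subtracting, 7560 − 1680 = 5880 arrangements keep the M's apart.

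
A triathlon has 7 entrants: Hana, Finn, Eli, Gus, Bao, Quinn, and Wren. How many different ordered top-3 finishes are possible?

There are 7 choices for 1st place, 6 for 2nd, and 5 for 3rd.
That gives 7 × 6 × 5 = 210.

210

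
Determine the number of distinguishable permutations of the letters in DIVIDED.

420

The 7 letters of DIVIDED have repeats: D appearing 3 times and I appearing twice.
So there are 7! / (3!·2!) = 420 distinguishable arrangements.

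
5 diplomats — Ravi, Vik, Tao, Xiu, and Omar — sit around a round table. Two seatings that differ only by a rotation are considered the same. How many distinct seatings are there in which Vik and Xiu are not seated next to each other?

12

Without the restriction there are (4)! = 24 seatings.
Those with Vik next to Xiu: fuse the pair into one unit and seat 4 units around a circle — 2·(3)! = 12.
Subtracting, 24 − 12 = 12.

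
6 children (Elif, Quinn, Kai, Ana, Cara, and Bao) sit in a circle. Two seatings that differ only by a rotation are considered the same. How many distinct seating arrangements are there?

Seat Elif anywhere (absorbing the rotational symmetry), then permute the other 5: (5)! = 120.

120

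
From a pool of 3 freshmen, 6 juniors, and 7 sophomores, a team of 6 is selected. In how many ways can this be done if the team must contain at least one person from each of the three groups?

Total 6-person selections from all 16: C(16,6) = 8008.
Selections missing a whole group: no freshmen → C(13,6) = 1716; no juniors → C(10,6) = 210; no sophomores → C(9,6) = 84.
Add back selections omitting two groups (i.e. drawn from a single group): C(3,6) + C(6,6) + C(7,6) = 8.
By inclusion–exclusion: 8008 − 2010 + 8 = 6006.

6006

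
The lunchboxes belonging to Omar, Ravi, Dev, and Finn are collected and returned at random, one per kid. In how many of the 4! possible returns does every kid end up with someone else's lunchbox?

9

This is the derangement count D_4: permutations of 4 items with no fixed point.
By inclusion–exclusion this is Σ_{j=0}^{4} (−1)^j C(4,j)·(4−j)!.
Computing: 24 − 24 + 12 − 4 + 1 = 9.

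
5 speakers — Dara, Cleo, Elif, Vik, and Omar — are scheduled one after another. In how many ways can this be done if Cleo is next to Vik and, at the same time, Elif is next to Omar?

Treat {Cleo,Vik} as one block (2 orders) and {Elif,Omar} as another (2 orders).
That leaves 3 units to arrange: 2 × 2 × 3! = 4 × 6 = 24.

24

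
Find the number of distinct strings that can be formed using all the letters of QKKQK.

10

QKKQK has 5 letters with K appearing 3 times and Q appearing twice.
So there are 5! / (3!·2!) = 10 distinguishable arrangements.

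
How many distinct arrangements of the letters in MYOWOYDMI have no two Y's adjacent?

35280

There are 9!/(2!·2!·2!) = 45360 arrangements of MYOWOYDMI in total.
Arrangements with the Y's together: treat YY as one letter, giving (8)!/(2!·2!) = 10080.
Hence 45360 − 10080 = 35280.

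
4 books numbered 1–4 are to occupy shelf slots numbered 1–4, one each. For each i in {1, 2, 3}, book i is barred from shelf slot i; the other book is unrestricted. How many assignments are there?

Let Aᵢ (for i ∈ {1, 2, 3}) be the placements that put book i in its forbidden shelf slot. Any j of these fix j positions, leaving (4−j)! ways to fill the rest, and there are C(3,j) ways to pick which j.
By inclusion–exclusion, the number of valid placements is Σ_{j=0}^{3} (−1)^j C(3,j)·(4−j)!.
Computing: 24 − 18 + 6 − 1 = 11.

11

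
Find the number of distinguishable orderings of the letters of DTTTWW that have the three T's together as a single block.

12

Treat the 3 copies of T as a single block. The multiset to arrange is then {TTT, D, W, W}, 4 items in all.
That gives (4)!/(2!) = 12 arrangements.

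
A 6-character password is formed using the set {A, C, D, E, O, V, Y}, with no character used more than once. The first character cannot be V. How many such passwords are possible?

4320

The first character has 7−1 = 6 choices (anything except V).
The remaining 5 characters are filled from the other 6 symbols without repetition: 6 × 5 × 4 × 3 × 2 = 720.
Total: 6 × 720 = 4320.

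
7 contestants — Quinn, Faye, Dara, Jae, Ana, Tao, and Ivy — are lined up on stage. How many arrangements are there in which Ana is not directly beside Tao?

3600

Of the 7! = 5040 arrangements, those with Ana and Tao adjacent number 2 × 6! = 1440 (treat the pair as a block with 2 internal orders).
So 5040 − 1440 = 3600 arrangements keep them apart.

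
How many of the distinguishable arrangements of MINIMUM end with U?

Fix U in the last position and arrange the remaining 6 letters.
Those 6 letters have I appearing twice and M appearing 3 times, giving (6)!/(3!·2!) = 60.

60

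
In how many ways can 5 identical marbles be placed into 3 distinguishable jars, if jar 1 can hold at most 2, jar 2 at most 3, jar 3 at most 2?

6

Without the upper bounds there are C(7,2) = 21 ways to split 5 among 3 jars.
Subtract solutions that violate a single cap (substitute x_i' = x_i − (cap_i+1)): x_1 ≥ 3 gives C(4,2) = 6; x_2 ≥ 4 gives C(3,2) = 3; x_3 ≥ 3 gives C(4,2) = 6. Together 15.
No two caps can be exceeded simultaneously, so the pair terms are all 0.
By inclusion–exclusion the count is 21 − 15 + 0 = 6.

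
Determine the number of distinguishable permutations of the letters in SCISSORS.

1680

Letter multiplicities in SCISSORS: C×1, I×1, O×1, R×1, S×4.
Dividing 8! = 40320 by 4! = 24 for the repeated letters gives 1680.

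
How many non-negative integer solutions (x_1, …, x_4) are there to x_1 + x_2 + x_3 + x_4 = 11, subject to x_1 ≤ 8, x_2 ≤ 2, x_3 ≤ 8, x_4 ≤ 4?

Without the upper bounds there are C(14,3) = 364 ways to split 11 among 4 variables.
Subtract solutions that violate a single cap (substitute x_i' = x_i − (cap_i+1)): x_1 ≥ 9 gives C(5,3) = 10; x_2 ≥ 3 gives C(11,3) = 165; x_3 ≥ 9 gives C(5,3) = 10; x_4 ≥ 5 gives C(9,3) = 84. Together 269.
Add back pairs where two caps are both exceeded: 0 + 0 + 0 + 0 + 20 + 0 = 20.
By inclusion–exclusion the count is 364 − 269 + 20 = 115.

115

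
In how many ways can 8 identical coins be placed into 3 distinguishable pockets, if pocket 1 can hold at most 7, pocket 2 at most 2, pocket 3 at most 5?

17

By stars and bars, unrestricted non-negative solutions to x_1+…+x_3 = 8 number C(8+2,2) = 45.
Subtract solutions that violate a single cap (substitute x_i' = x_i − (cap_i+1)): x_1 ≥ 8 gives C(2,2) = 1; x_2 ≥ 3 gives C(7,2) = 21; x_3 ≥ 6 gives C(4,2) = 6. Together 28.
No two caps can be exceeded simultaneously, so the pair terms are all 0.
By inclusion–exclusion the count is 45 − 28 + 0 = 17.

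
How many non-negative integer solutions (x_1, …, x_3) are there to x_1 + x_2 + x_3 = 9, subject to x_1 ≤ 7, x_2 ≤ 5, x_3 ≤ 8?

41

By stars and bars, unrestricted non-negative solutions to x_1+…+x_3 = 9 number C(9+2,2) = 55.
Subtract solutions that violate a single cap (substitute x_i' = x_i − (cap_i+1)): x_1 ≥ 8 gives C(3,2) = 3; x_2 ≥ 6 gives C(5,2) = 10; x_3 ≥ 9 gives C(2,2) = 1. Together 14.
No two caps can be exceeded simultaneously, so the pair terms are all 0.
By inclusion–exclusion the count is 55 − 14 + 0 = 41.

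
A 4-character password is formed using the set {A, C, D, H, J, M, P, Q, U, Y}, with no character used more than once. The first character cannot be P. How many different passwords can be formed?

The first character has 10−1 = 9 choices (anything except P).
The remaining 3 characters are filled from the other 9 symbols without repetition: 9 × 8 × 7 = 504.
Total: 9 × 504 = 4536.

4536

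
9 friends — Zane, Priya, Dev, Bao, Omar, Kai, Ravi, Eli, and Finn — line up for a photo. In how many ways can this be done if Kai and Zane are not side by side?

282240

Of the 9! = 362880 arrangements, those with Kai and Zane adjacent number 2 × 8! = 80640 (treat the pair as a block with 2 internal orders).
So 362880 − 80640 = 282240 arrangements keep them apart.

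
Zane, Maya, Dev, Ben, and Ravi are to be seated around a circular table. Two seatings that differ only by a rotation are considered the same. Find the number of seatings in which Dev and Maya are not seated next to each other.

Without the restriction there are (4)! = 24 seatings.
Those with Dev next to Maya: fuse the pair into one unit and seat 4 units around a circle — 2·(3)! = 12.
Subtracting, 24 − 12 = 12.

12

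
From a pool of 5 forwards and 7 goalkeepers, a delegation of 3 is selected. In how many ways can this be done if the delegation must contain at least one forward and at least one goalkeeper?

175

Total 3-person selections from all 12: C(12,3) = 220.
Selections missing a whole group: no forwards → C(7,3) = 35; no goalkeepers → C(5,3) = 10.
Both groups omitted at once is impossible, so 220 − 45 = 175.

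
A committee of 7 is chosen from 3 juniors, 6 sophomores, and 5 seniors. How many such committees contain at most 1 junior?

1716

Split by how many juniors are chosen (0 through 1).
Sum: C(3,0)·C(11,7) + C(3,1)·C(11,6) = 330 + 1386 = 1716.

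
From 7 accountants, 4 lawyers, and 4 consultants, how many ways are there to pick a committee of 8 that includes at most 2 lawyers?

4257

Split by how many lawyers are chosen (0 through 2).
Sum: C(4,0)·C(11,8) + C(4,1)·C(11,7) + C(4,2)·C(11,6) = 165 + 1320 + 2772 = 4257.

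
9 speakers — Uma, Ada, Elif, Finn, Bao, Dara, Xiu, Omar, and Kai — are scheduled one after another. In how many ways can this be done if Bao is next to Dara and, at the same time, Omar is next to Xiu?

20160

Treat {Bao,Dara} as one block (2 orders) and {Omar,Xiu} as another (2 orders).
That leaves 7 units to arrange: 2 × 2 × 7! = 4 × 5040 = 20160.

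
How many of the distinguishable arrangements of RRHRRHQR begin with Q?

21

With the first slot taken by Q, it remains to arrange the other 7 letters (RRHRRHR).
Those 7 letters have H appearing twice and R appearing 5 times, giving (7)!/(5!·2!) = 21.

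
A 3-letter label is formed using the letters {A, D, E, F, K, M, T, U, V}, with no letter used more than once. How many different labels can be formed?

504

This is a permutation of 3 out of 9: P(9,3) = 9!/6!.
That product is 9 × 8 × 7 = 504.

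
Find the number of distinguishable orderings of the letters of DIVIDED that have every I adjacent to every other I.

Treat the 2 copies of I as a single block. The multiset to arrange is then {II, D, D, D, E, V}, 6 items in all.
That gives (6)!/(3!) = 120 arrangements.

120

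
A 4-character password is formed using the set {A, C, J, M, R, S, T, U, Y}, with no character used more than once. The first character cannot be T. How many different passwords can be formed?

The first character has 9−1 = 8 choices (anything except T).
The remaining 3 characters are filled from the other 8 symbols without repetition: 8 × 7 × 6 = 336.
Total: 8 × 336 = 2688.

2688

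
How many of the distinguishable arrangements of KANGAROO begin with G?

1260

Fix G in the first position and arrange the remaining 7 letters.
Those 7 letters have A appearing twice and O appearing twice, giving (7)!/(2!·2!) = 1260.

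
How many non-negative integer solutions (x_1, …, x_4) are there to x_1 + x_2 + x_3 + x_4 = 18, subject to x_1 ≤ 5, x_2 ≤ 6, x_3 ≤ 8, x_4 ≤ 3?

34

Ignoring the caps, the number of non-negative solutions to x_1+…+x_4 = 18 is C(21,3) = 1330.
Subtract solutions that violate a single cap (substitute x_i' = x_i − (cap_i+1)): x_1 ≥ 6 gives C(15,3) = 455; x_2 ≥ 7 gives C(14,3) = 364; x_3 ≥ 9 gives C(12,3) = 220; x_4 ≥ 4 gives C(17,3) = 680. Together 1719.
Add back pairs where two caps are both exceeded: 56 + 20 + 165 + 10 + 120 + 56 = 427.
Subtract triples: 0 + 4 + 0 + 0 = 4.
By inclusion–exclusion the count is 1330 − 1719 + 427 − 4 = 34.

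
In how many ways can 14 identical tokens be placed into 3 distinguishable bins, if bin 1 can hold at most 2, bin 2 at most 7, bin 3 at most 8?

Without the upper bounds there are C(16,2) = 120 ways to split 14 among 3 bins.
Subtract solutions that violate a single cap (substitute x_i' = x_i − (cap_i+1)): x_1 ≥ 3 gives C(13,2) = 78; x_2 ≥ 8 gives C(8,2) = 28; x_3 ≥ 9 gives C(7,2) = 21. Together 127.
Add back pairs where two caps are both exceeded: 10 + 6 + 0 = 16.
By inclusion–exclusion the count is 120 − 127 + 16 = 9.

9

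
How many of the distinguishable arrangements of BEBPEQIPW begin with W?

5040

Fix W in the first position and arrange the remaining 8 letters.
Those 8 letters have B appearing twice, E appearing twice, and P appearing twice, giving (8)!/(2!·2!·2!) = 5040.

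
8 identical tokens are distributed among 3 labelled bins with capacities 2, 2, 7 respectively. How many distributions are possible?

8

Without the upper bounds there are C(10,2) = 45 ways to split 8 among 3 bins.
Subtract solutions that violate a single cap (substitute x_i' = x_i − (cap_i+1)): x_1 ≥ 3 gives C(7,2) = 21; x_2 ≥ 3 gives C(7,2) = 21; x_3 ≥ 8 gives C(2,2) = 1. Together 43.
Add back pairs where two caps are both exceeded: 6 + 0 + 0 = 6.
By inclusion–exclusion the count is 45 − 43 + 6 = 8.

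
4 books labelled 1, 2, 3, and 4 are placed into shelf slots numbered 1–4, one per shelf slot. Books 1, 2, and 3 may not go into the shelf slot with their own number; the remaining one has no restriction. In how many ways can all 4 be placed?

Let Aᵢ (for i ∈ {1, 2, 3}) be the placements that put book i in its forbidden shelf slot. Any j of these fix j positions, leaving (4−j)! ways to fill the rest, and there are C(3,j) ways to pick which j.
By inclusion–exclusion, the number of valid placements is Σ_{j=0}^{3} (−1)^j C(3,j)·(4−j)!.
Computing: 24 − 18 + 6 − 1 = 11.

11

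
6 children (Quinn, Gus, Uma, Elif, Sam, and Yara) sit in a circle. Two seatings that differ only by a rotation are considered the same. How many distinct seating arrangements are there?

Seat Quinn anywhere (absorbing the rotational symmetry), then permute the other 5: (5)! = 120.

120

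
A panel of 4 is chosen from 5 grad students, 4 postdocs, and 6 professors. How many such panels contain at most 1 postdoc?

990

Split by how many postdocs are chosen (0 through 1).
Sum: C(4,0)·C(11,4) + C(4,1)·C(11,3) = 330 + 660 = 990.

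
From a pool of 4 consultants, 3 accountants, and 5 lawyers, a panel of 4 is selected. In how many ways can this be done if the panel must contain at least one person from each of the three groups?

Total 4-person selections from all 12: C(12,4) = 495.
Selections missing a whole group: no consultants → C(8,4) = 70; no accountants → C(9,4) = 126; no lawyers → C(7,4) = 35.
Add back selections omitting two groups (i.e. drawn from a single group): C(4,4) + C(3,4) + C(5,4) = 6.
By inclusion–exclusion: 495 − 231 + 6 = 270.

270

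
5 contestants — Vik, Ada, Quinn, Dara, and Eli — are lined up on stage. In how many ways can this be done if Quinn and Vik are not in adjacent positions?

Of the 5! = 120 arrangements, those with Quinn and Vik adjacent number 2 × 4! = 48 (treat the pair as a block with 2 internal orders).
Complementary counting: 120 − 48 = 72.

72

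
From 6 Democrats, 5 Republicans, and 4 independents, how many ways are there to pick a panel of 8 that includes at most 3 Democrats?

Split by how many Democrats are chosen (0 through 3).
Sum: C(6,0)·C(9,8) + C(6,1)·C(9,7) + C(6,2)·C(9,6) + C(6,3)·C(9,5) = 9 + 216 + 1260 + 2520 = 4005.

4005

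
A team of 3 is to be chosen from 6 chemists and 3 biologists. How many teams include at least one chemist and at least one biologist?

Total 3-person selections from all 9: C(9,3) = 84.
Selections missing a whole group: no chemists → C(3,3) = 1; no biologists → C(6,3) = 20.
Both groups omitted at once is impossible, so 84 − 21 = 63.

63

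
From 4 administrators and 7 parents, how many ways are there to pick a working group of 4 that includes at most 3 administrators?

329

Split by how many administrators are chosen (0 through 3).
Sum: C(4,0)·C(7,4) + C(4,1)·C(7,3) + C(4,2)·C(7,2) + C(4,3)·C(7,1) = 35 + 140 + 126 + 28 = 329.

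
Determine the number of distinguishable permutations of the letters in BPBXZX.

The 6 letters of BPBXZX have repeats: B appearing twice and X appearing twice.
Dividing 6! = 720 by 2!·2! = 4 for the repeated letters gives 180.

180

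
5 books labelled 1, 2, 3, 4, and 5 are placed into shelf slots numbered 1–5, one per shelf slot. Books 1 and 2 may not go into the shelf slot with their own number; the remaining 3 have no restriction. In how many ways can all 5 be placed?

Let Aᵢ (for i ∈ {1, 2}) be the placements that put book i in its forbidden shelf slot. Any j of these fix j positions, leaving (5−j)! ways to fill the rest, and there are C(2,j) ways to pick which j.
By inclusion–exclusion, the number of valid placements is Σ_{j=0}^{2} (−1)^j C(2,j)·(5−j)!.
Computing: 120 − 48 + 6 = 78.

78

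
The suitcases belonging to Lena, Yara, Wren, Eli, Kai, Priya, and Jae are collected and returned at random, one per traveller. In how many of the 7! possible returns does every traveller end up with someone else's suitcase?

1854

Count assignments avoiding every fixed point. For any j of the 7 travellers fixed to their own suitcase, the other 7−j can be arranged in (7−j)! ways.
By inclusion–exclusion this is Σ_{j=0}^{7} (−1)^j C(7,j)·(7−j)!.
Computing: 5040 − 5040 + 2520 − 840 + 210 − 42 + 7 − 1 = 1854.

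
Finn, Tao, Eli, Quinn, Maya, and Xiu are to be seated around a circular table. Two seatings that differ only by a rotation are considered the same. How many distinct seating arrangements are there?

Fix one person's seat to break rotational symmetry; the remaining 5 people can be arranged in (5)! = 120 ways.

120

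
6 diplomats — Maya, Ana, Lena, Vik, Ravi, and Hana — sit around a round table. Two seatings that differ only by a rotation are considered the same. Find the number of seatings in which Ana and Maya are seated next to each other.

Glue Ana and Maya into a block (2 internal orders). Seating 5 units around a circle gives (4)! arrangements.
So 2 × (4)! = 2 × 24 = 48.

48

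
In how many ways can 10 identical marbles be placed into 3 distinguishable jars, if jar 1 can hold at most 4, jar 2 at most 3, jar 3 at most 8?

Without the upper bounds there are C(12,2) = 66 ways to split 10 among 3 jars.
Subtract solutions that violate a single cap (substitute x_i' = x_i − (cap_i+1)): x_1 ≥ 5 gives C(7,2) = 21; x_2 ≥ 4 gives C(8,2) = 28; x_3 ≥ 9 gives C(3,2) = 3. Together 52.
Add back pairs where two caps are both exceeded: 3 + 0 + 0 = 3.
By inclusion–exclusion the count is 66 − 52 + 3 = 17.

17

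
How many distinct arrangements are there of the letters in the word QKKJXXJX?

Letter multiplicities in QKKJXXJX: J×2, K×2, Q×1, X×3.
The number of distinct arrangements is 8!/(3!·2!·2!) = 40320/24 = 1680.

1680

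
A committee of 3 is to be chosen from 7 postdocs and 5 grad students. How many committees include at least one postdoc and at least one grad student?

175

Unrestricted: C(12,3) = 220 ways to pick any 3 of the 12.
Subtract selections that omit an entire group: no postdocs → C(5,3) = 10; no grad students → C(7,3) = 35.
Both groups omitted at once is impossible, so 220 − 45 = 175.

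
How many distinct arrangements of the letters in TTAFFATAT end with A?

With the last slot taken by A, it remains to arrange the other 8 letters (TTFFATAT).
Those 8 letters have A appearing twice, F appearing twice, and T appearing 4 times, giving (8)!/(4!·2!·2!) = 420.

420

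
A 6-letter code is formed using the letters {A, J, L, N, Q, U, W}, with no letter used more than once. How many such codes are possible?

5040

This is a permutation of 6 out of 7: P(7,6) = 7!/1!.
7 × 6 × 5 × 4 × 3 × 2 = 5040.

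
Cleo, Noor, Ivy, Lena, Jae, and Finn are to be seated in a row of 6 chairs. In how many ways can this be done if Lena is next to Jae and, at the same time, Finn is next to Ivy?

Treat {Lena,Jae} as one block (2 orders) and {Finn,Ivy} as another (2 orders).
That leaves 4 units to arrange: 2 × 2 × 4! = 4 × 24 = 96.

96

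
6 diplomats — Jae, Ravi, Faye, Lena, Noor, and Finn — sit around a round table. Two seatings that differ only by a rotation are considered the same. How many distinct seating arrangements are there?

Seat Jae anywhere (absorbing the rotational symmetry), then permute the other 5: (5)! = 120.

120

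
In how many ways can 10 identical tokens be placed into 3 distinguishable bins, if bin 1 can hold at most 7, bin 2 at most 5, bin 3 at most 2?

12

Ignoring the caps, the number of non-negative solutions to x_1+…+x_3 = 10 is C(12,2) = 66.
Subtract solutions that violate a single cap (substitute x_i' = x_i − (cap_i+1)): x_1 ≥ 8 gives C(4,2) = 6; x_2 ≥ 6 gives C(6,2) = 15; x_3 ≥ 3 gives C(9,2) = 36. Together 57.
Add back pairs where two caps are both exceeded: 0 + 0 + 3 = 3.
By inclusion–exclusion the count is 66 − 57 + 3 = 12.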